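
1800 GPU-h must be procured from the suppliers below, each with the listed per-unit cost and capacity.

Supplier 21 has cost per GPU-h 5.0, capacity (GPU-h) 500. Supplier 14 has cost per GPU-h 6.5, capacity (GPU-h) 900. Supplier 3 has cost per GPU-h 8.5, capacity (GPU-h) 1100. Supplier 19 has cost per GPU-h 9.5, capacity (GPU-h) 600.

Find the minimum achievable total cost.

11750

Fill from the cheapest supplier first.
Supplier 21 at 5.0: take all 500 GPU-h ; 1300 still needed.
Take 900 from Supplier 14 at 6.5 ; need 400 more.
Take 400 from Supplier 3 at 8.5 to finish.
Supplier 19: unused.
Cost = 500×5.0 + 900×6.5 + 400×8.5 = 11750.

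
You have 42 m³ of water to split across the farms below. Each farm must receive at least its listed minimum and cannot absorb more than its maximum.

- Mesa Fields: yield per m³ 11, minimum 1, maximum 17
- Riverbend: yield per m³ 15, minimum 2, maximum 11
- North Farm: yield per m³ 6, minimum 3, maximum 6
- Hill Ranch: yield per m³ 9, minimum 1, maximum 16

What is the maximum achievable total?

469

Meeting every minimum uses 1+2+3+1 = 7 m³, leaving 35.
Order the farms by yield per m³: Riverbend 15 > Mesa Fields 11 > Hill Ranch 9 > North Farm 6.
Riverbend: +9 to 11 (cap) — 26 left.
Mesa Fields takes 16 more to reach its cap of 17 — 10 left.
Hill Ranch has room for 15 more but only 10 remain, so it gets 11.
Total = 11×17 + 15×11 + 6×3 + 9×11 = 469.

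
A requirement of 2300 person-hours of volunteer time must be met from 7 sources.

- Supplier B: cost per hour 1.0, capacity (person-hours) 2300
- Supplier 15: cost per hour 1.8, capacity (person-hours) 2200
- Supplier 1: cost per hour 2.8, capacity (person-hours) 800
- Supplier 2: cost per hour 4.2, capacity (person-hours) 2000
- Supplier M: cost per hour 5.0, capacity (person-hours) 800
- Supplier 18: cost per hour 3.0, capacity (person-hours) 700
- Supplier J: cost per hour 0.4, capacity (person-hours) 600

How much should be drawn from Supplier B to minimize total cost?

1700

Fill from the cheapest source first.
Supplier J (0.4): use full 600 — 1700 person-hours to go.
Take 1700 from Supplier B at 1.0 to finish.
Supplier 15, Supplier 1, Supplier 18, Supplier 2, Supplier M: unused.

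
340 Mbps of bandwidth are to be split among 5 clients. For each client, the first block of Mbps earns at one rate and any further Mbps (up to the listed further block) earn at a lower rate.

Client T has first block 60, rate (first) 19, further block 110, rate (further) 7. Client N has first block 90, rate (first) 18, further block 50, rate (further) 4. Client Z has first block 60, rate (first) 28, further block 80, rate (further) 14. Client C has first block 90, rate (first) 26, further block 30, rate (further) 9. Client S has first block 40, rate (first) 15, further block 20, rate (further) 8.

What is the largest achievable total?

Rank every tier by rate: Client Z/T1 28 > Client C/T1 26 > Client T/T1 19 > Client N/T1 18 > Client S/T1 15 > Client Z/T2 14 > Client C/T2 9 > Client S/T2 8 > Client T/T2 7 > Client N/T2 4.
Client Z/T1 (28): +60 → 280 left.
Client C T1 at 26: fill all 90 → 190 left.
Client T/T1 (19): +60 → 130 left.
Fill Client N T1 block (90 at 18) → 40 left.
Client S T1 at 15: fill all 40 → 0 left.
Total = 28×60 + 26×90 + 19×60 + 18×90 + 15×40 = 7380.

7380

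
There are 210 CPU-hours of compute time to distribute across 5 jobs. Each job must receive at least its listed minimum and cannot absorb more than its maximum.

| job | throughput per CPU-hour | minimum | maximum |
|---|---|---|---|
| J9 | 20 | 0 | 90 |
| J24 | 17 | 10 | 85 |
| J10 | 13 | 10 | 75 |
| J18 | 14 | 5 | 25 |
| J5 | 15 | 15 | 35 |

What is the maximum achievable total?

3745

Meeting every minimum uses 0+10+10+5+15 = 40 CPU-hours, leaving 170.
Highest throughput per CPU-hour first: J9 20 > J24 17 > J5 15 > J18 14 > J10 13.
J9 takes 90 more to reach its cap of 90 — 80 left.
Give J24 75 more to hit its cap of 85 — 5 left.
J5 has room for 20 more but only 5 remain, so it gets 20.
Total = 20×90 + 17×85 + 13×10 + 14×5 + 15×20 = 3745.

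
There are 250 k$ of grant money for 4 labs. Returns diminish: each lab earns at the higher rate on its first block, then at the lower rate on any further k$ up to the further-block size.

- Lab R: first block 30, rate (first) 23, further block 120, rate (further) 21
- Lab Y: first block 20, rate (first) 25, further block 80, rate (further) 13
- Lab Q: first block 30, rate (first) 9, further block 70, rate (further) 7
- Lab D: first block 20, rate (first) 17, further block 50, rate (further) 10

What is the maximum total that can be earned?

4830

Rank every tier by rate: Lab Y/tier1 25 > Lab R/tier1 23 > Lab R/tier2 21 > Lab D/tier1 17 > Lab Y/tier2 13 > Lab D/tier2 10 > Lab Q/tier1 9 > Lab Q/tier2 7.
Lab Y tier1 at 25: fill all 20 — 230 left.
Fill Lab R tier1 block (30 at 23) — 200 left.
Lab R/tier2 (21): +120 — 80 left.
Lab D tier1 at 17: fill all 20 — 60 left.
Lab Y tier2 at 13: only 60 left, fill 60.
Total = 25×20 + 23×30 + 21×120 + 17×20 + 13×60 = 4830.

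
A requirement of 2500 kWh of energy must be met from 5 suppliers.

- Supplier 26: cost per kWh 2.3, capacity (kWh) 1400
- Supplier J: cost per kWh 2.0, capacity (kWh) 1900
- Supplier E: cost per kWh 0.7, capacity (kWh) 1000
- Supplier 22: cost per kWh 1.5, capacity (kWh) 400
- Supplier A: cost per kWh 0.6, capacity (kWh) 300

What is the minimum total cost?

3080

Cheapest first:
Supplier A at 0.6: take all 300 kWh — 2200 still needed.
Supplier E at 0.7: take all 1000 kWh — 1200 still needed.
Take 400 from Supplier 22 at 1.5 — need 800 more.
Take 800 from Supplier J at 2.0 to finish.
Supplier 26: unused.
Cost = 300×0.6 + 1000×0.7 + 400×1.5 + 800×2.0 = 3080.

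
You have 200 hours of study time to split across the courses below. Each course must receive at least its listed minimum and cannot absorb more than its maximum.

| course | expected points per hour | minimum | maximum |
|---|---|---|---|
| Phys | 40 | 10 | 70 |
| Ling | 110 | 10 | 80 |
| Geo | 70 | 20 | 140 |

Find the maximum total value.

16900

Meeting every minimum uses 10+10+20 = 40 hours, leaving 160.
Highest expected points per hour first: Ling 110 > Geo 70 > Phys 40.
Ling takes 70 more to reach its cap of 80 ; 90 left.
Geo has room for 120 more but only 90 remain, so it gets 110.
Total = 40×10 + 110×80 + 70×110 = 16900.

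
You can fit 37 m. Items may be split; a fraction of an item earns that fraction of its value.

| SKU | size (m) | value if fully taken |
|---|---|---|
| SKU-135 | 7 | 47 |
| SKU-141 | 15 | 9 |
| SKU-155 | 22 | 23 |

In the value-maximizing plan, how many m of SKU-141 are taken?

8

Sort by value density: SKU-135 47/7≈6.71, SKU-155 23/22≈1.05, SKU-141 9/15≈0.6.
SKU-135: take in full, 7 m for value 47 → 30 left.
Take all of SKU-155 (22 m, value 23) → 8 m left.
Only 8 m remain; take 8/15 of SKU-141 for value 9×8/15 = 4.8.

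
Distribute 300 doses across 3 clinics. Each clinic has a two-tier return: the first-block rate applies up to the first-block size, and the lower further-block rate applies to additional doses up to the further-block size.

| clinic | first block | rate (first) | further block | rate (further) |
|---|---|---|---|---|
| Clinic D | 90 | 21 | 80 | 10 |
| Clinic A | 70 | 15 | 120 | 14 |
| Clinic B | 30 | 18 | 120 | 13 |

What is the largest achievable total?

5020

Order all 6 blocks by rate: Clinic D/first 21 > Clinic B/first 18 > Clinic A/first 15 > Clinic A/second 14 > Clinic B/second 13 > Clinic D/second 10.
Clinic D/first (21): +90 — 210 left.
Clinic B/first (18): +30 — 180 left.
Fill Clinic A first block (70 at 15) — 110 left.
110 remain; put them into Clinic A second at 14.
Total = 21×90 + 18×30 + 15×70 + 14×110 = 5020.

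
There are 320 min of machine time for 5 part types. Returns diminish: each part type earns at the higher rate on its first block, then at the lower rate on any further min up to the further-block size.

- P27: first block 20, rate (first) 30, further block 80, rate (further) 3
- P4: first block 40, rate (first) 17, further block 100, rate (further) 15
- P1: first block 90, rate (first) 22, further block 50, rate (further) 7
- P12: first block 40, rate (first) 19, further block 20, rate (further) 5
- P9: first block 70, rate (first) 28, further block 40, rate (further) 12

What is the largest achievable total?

6880

Treat each block as its own option and order by rate: P27/first 30 > P9/first 28 > P1/first 22 > P12/first 19 > P4/first 17 > P4/second 15 > P9/second 12 > P1/second 7 > P12/second 5 > P27/second 3.
P27 first at 30: fill all 20 — 300 left.
P9 first at 28: fill all 70 — 230 left.
P1/first (22): +90 — 140 left.
Fill P12 first block (40 at 19) — 100 left.
P4 first at 17: fill all 40 — 60 left.
60 remain; put them into P4 second at 15.
Total = 30×20 + 28×70 + 22×90 + 19×40 + 17×40 + 15×60 = 6880.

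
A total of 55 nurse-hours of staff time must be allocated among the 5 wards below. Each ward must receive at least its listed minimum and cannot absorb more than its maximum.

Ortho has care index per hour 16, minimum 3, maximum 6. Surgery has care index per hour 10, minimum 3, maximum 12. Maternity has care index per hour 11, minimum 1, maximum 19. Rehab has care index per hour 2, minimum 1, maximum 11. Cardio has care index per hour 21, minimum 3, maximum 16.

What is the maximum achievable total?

Meeting every minimum uses 3+3+1+1+3 = 11 nurse-hours, leaving 44.
Highest care index per hour first: Cardio 21 > Ortho 16 > Maternity 11 > Surgery 10 > Rehab 2.
Cardio: +13 to 16 (cap) — 31 left.
Ortho takes 3 more to reach its cap of 6 — 28 left.
Give Maternity 18 more to hit its cap of 19 — 10 left.
Surgery takes 9 more to reach its cap of 12 — 1 left.
Rehab: +1 (room for 10) → 2. Pool exhausted.
Total = 16×6 + 10×12 + 11×19 + 2×2 + 21×16 = 765.

765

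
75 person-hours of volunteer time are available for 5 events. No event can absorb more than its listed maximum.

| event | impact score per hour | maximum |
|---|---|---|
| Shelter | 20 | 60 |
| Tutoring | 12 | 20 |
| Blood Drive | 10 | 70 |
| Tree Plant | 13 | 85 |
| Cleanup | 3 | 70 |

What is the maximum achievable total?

1395

Highest impact score per hour first: Shelter 20 > Tree Plant 13 > Tutoring 12 > Blood Drive 10 > Cleanup 3.
Shelter takes 60 to reach its cap of 60 → 15 left.
Tree Plant: +15 (room for 85) → 15. Pool exhausted.
Total = 20×60 + 13×15 = 1395.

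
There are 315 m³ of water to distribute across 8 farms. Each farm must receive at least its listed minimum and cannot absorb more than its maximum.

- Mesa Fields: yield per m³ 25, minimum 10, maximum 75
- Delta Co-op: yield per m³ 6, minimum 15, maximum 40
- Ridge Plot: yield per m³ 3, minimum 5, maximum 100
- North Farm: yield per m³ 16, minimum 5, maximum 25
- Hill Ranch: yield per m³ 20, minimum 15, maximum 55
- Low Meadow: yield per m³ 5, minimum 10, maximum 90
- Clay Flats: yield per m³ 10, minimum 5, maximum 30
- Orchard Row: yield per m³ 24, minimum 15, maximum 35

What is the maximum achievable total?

5020

Meeting every minimum uses 10+15+5+5+15+10+5+15 = 80 m³, leaving 235.
Order the farms by yield per m³: Mesa Fields 25 > Orchard Row 24 > Hill Ranch 20 > North Farm 16 > Clay Flats 10 > Delta Co-op 6 > Low Meadow 5 > Ridge Plot 3.
Mesa Fields: +65 to 75 (cap) ; 170 left.
Orchard Row: +20 to 35 (cap) ; 150 left.
Give Hill Ranch 40 more to hit its cap of 55 ; 110 left.
Give North Farm 20 more to hit its cap of 25 ; 90 left.
Clay Flats: +25 to 30 (cap) ; 65 left.
Delta Co-op takes 25 more to reach its cap of 40 ; 40 left.
Low Meadow has room for 80 more but only 40 remain, so it gets 50.
Total = 25×75 + 6×40 + 3×5 + 16×25 + 20×55 + 5×50 + 10×30 + 24×35 = 5020.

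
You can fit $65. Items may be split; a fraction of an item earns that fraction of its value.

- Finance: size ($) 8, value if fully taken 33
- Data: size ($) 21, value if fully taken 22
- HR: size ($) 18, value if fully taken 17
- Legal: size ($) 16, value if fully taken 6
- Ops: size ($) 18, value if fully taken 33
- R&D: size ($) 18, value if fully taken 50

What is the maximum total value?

Sort by value density: Finance 33/8≈4.12, R&D 50/18≈2.78, Ops 33/18≈1.83, Data 22/21≈1.05, HR 17/18≈0.944, Legal 6/16≈0.375.
All 8 $ of Finance fit (value 33) — 57 remain.
All 18 $ of R&D fit (value 50) — 39 remain.
Take all of Ops (18 $, value 33) — 21 $ left.
Data: take in full, 21 $ for value 22 — 0 left.
Total value = 138.

138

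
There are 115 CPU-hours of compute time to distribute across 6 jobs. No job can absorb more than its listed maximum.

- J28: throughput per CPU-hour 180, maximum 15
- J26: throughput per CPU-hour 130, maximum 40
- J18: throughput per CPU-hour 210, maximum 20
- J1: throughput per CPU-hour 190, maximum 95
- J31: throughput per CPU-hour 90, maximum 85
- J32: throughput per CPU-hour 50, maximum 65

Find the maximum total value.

Order the jobs by throughput per CPU-hour: J18 210 > J1 190 > J28 180 > J26 130 > J31 90 > J32 50.
Give J18 20 to hit its cap of 20 → 95 left.
J1: +95 to 95 (cap) → 0 left.
Total = 210×20 + 190×95 = 22250.

22250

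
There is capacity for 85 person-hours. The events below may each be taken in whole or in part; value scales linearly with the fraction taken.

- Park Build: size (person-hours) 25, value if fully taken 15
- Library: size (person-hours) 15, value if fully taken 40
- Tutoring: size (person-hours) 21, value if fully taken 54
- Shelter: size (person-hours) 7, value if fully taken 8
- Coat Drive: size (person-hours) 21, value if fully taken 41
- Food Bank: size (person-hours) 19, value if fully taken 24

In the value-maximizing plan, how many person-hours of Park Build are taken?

2

Sort by value density: Library 40/15≈2.67, Tutoring 54/21≈2.57, Coat Drive 41/21≈1.95, Food Bank 24/19≈1.26, Shelter 8/7≈1.14, Park Build 15/25≈0.6.
All 15 person-hours of Library fit (value 40) — 70 remain.
Take all of Tutoring (21 person-hours, value 54) — 49 person-hours left.
Coat Drive: take in full, 21 person-hours for value 41 — 28 left.
Take all of Food Bank (19 person-hours, value 24) — 9 person-hours left.
Take all of Shelter (7 person-hours, value 8) — 2 person-hours left.
Only 2 person-hours remain; take 2/25 of Park Build for value 15×2/25 = 1.2.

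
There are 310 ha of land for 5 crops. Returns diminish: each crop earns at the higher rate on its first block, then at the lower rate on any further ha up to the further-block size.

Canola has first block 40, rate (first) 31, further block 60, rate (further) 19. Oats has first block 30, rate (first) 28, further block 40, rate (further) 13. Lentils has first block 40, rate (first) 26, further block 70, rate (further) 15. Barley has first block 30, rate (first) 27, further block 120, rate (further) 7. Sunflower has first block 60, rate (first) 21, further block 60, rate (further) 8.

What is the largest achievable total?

7080

Rank every tier by rate: Canola/tier1 31 > Oats/tier1 28 > Barley/tier1 27 > Lentils/tier1 26 > Sunflower/tier1 21 > Canola/tier2 19 > Lentils/tier2 15 > Oats/tier2 13 > Sunflower/tier2 8 > Barley/tier2 7.
Canola tier1 at 31: fill all 40 — 270 left.
Oats tier1 at 28: fill all 30 — 240 left.
Barley tier1 at 27: fill all 30 — 210 left.
Fill Lentils tier1 block (40 at 26) — 170 left.
Sunflower/tier1 (21): +60 — 110 left.
Canola tier2 at 19: fill all 60 — 50 left.
50 remain; put them into Lentils tier2 at 15.
Total = 31×40 + 28×30 + 27×30 + 26×40 + 21×60 + 19×60 + 15×50 = 7080.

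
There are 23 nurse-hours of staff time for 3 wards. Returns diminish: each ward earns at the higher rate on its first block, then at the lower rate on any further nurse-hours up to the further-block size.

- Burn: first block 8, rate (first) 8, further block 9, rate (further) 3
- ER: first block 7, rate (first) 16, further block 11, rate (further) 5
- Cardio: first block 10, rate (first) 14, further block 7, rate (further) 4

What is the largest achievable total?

Treat each block as its own option and order by rate: ER/T1 16 > Cardio/T1 14 > Burn/T1 8 > ER/T2 5 > Cardio/T2 4 > Burn/T2 3.
ER/T1 (16): +7 → 16 left.
Cardio T1 at 14: fill all 10 → 6 left.
Burn/T1: +6 of 8 at 8; pool empty.
Total = 16×7 + 14×10 + 8×6 = 300.

300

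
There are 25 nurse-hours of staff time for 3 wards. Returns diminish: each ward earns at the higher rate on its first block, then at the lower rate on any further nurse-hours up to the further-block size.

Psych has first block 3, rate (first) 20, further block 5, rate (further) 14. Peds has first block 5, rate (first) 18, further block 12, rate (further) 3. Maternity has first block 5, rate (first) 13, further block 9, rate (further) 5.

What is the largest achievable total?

320

Rank every tier by rate: Psych/tier1 20 > Peds/tier1 18 > Psych/tier2 14 > Maternity/tier1 13 > Maternity/tier2 5 > Peds/tier2 3.
Psych/tier1 (20): +3 → 22 left.
Peds tier1 at 18: fill all 5 → 17 left.
Psych tier2 at 14: fill all 5 → 12 left.
Fill Maternity tier1 block (5 at 13) → 7 left.
Maternity tier2 at 5: only 7 left, fill 7.
Total = 20×3 + 18×5 + 14×5 + 13×5 + 5×7 = 320.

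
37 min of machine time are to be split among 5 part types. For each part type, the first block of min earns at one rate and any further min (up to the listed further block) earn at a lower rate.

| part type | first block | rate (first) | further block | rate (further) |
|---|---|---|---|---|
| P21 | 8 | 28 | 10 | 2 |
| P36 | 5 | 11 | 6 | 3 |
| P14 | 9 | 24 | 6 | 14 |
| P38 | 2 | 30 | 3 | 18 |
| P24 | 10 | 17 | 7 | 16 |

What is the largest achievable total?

Rank every tier by rate: P38/tier1 30 > P21/tier1 28 > P14/tier1 24 > P38/tier2 18 > P24/tier1 17 > P24/tier2 16 > P14/tier2 14 > P36/tier1 11 > P36/tier2 3 > P21/tier2 2.
P38 tier1 at 30: fill all 2 ; 35 left.
Fill P21 tier1 block (8 at 28) ; 27 left.
Fill P14 tier1 block (9 at 24) ; 18 left.
P38/tier2 (18): +3 ; 15 left.
Fill P24 tier1 block (10 at 17) ; 5 left.
5 remain; put them into P24 tier2 at 16.
Total = 30×2 + 28×8 + 24×9 + 18×3 + 17×10 + 16×5 = 804.

804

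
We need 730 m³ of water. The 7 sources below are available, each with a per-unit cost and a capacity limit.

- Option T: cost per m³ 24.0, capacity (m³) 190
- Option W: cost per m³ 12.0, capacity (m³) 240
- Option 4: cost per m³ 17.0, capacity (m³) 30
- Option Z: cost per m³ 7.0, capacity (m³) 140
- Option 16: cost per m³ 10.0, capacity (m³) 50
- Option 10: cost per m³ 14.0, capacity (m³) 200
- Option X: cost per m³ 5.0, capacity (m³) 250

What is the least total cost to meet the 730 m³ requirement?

Use sources in increasing cost order.
Option X (5.0): use full 250 → 480 m³ to go.
Take 140 from Option Z at 7.0 → need 340 more.
Option 16 at 10.0: take all 50 m³ → 290 still needed.
Take 240 from Option W at 12.0 → need 50 more.
Option 10 (14.0): take the remaining 50 → done.
Option 4, Option T: unused.
Cost = 250×5.0 + 140×7.0 + 50×10.0 + 240×12.0 + 50×14.0 = 6310.

6310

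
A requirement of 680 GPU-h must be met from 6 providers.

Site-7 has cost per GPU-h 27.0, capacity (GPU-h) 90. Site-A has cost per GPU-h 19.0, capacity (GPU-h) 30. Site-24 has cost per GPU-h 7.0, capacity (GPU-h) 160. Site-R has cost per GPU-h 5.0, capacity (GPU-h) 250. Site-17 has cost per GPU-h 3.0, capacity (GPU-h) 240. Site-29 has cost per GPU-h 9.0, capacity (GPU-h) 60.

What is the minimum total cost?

Use providers in increasing cost order.
Take 240 from Site-17 at 3.0 → need 440 more.
Site-R at 5.0: take all 250 GPU-h → 190 still needed.
Take 160 from Site-24 at 7.0 → need 30 more.
Site-29 at 9.0: take 30 of its 60 → requirement met.
Site-A, Site-7: unused.
Cost = 240×3.0 + 250×5.0 + 160×7.0 + 30×9.0 = 3360.

3360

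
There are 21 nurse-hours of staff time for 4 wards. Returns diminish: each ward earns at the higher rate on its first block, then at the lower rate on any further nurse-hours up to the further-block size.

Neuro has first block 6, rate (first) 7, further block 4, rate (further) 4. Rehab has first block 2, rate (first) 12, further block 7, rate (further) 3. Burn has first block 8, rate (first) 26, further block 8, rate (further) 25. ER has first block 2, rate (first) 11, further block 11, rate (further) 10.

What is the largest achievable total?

464

Treat each block as its own option and order by rate: Burn/first 26 > Burn/second 25 > Rehab/first 12 > ER/first 11 > ER/second 10 > Neuro/first 7 > Neuro/second 4 > Rehab/second 3.
Burn/first (26): +8 → 13 left.
Burn second at 25: fill all 8 → 5 left.
Rehab first at 12: fill all 2 → 3 left.
Fill ER first block (2 at 11) → 1 left.
ER/second: +1 of 11 at 10; pool empty.
Total = 26×8 + 25×8 + 12×2 + 11×2 + 10×1 = 464.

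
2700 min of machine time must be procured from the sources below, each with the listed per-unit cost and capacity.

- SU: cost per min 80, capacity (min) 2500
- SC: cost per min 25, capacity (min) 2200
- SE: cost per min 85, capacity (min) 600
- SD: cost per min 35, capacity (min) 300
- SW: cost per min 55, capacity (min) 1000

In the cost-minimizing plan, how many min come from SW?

Use sources in increasing cost order.
SC at 25: take all 2200 min → 500 still needed.
SD at 35: take all 300 min → 200 still needed.
SW at 55: take 200 of its 1000 → requirement met.
SU, SE: unused.

200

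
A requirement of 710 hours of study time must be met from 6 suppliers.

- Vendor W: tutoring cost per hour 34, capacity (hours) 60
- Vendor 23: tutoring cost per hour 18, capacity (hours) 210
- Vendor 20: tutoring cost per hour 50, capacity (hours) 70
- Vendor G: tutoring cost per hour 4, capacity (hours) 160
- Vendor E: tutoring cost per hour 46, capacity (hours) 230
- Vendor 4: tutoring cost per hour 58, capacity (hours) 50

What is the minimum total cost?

Cheapest first:
Vendor G (4): use full 160 → 550 hours to go.
Take 210 from Vendor 23 at 18 → need 340 more.
Vendor W (34): use full 60 → 280 hours to go.
Vendor E (46): use full 230 → 50 hours to go.
Vendor 20 (50): take the remaining 50 → done.
Vendor 4: unused.
Cost = 160×4 + 210×18 + 60×34 + 230×46 + 50×50 = 19540.

19540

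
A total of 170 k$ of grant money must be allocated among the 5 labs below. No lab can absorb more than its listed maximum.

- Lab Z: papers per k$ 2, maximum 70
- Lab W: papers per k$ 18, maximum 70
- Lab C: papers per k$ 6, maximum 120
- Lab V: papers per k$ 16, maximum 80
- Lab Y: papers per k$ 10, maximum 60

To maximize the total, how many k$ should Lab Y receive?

Highest papers per k$ first: Lab W 18 > Lab V 16 > Lab Y 10 > Lab C 6 > Lab Z 2.
Lab W: +70 to 70 (cap) → 100 left.
Lab V takes 80 to reach its cap of 80 → 20 left.
Lab Y: +20 (room for 60) → 20. Pool exhausted.

20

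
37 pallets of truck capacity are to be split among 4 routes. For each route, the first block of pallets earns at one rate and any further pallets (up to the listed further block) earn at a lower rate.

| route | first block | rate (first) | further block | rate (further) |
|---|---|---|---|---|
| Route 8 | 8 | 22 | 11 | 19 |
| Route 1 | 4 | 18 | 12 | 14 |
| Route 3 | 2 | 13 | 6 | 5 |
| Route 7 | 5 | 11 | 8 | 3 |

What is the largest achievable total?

Order all 8 blocks by rate: Route 8/tier1 22 > Route 8/tier2 19 > Route 1/tier1 18 > Route 1/tier2 14 > Route 3/tier1 13 > Route 7/tier1 11 > Route 3/tier2 5 > Route 7/tier2 3.
Fill Route 8 tier1 block (8 at 22) — 29 left.
Fill Route 8 tier2 block (11 at 19) — 18 left.
Route 1/tier1 (18): +4 — 14 left.
Route 1/tier2 (14): +12 — 2 left.
Fill Route 3 tier1 block (2 at 13) — 0 left.
Total = 22×8 + 19×11 + 18×4 + 14×12 + 13×2 = 651.

651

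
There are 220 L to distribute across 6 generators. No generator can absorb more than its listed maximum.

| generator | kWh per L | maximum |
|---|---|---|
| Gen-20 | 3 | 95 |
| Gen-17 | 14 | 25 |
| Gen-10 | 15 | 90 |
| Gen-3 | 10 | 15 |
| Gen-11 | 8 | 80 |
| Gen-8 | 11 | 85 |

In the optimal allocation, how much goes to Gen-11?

Order the generators by kWh per L: Gen-10 15 > Gen-17 14 > Gen-8 11 > Gen-3 10 > Gen-11 8 > Gen-20 3.
Give Gen-10 90 to hit its cap of 90 → 130 left.
Gen-17 takes 25 to reach its cap of 25 → 105 left.
Gen-8 takes 85 to reach its cap of 85 → 20 left.
Gen-3: +15 to 15 (cap) → 5 left.
Gen-11 has room for 80 but only 5 remain, so it gets 5.

5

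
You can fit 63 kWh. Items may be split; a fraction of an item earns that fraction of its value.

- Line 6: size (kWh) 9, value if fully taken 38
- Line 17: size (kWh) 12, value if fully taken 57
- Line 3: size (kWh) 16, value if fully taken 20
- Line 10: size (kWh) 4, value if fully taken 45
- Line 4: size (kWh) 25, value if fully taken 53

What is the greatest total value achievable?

Best value per unit of size first: Line 10 45/4≈11.2, Line 17 57/12≈4.75, Line 6 38/9≈4.22, Line 4 53/25≈2.12, Line 3 20/16≈1.25.
All 4 kWh of Line 10 fit (value 45) ; 59 remain.
Line 17: take in full, 12 kWh for value 57 ; 47 left.
Line 6: take in full, 9 kWh for value 38 ; 38 left.
Line 4: take in full, 25 kWh for value 53 ; 13 left.
Fill the last 13 kWh with part of Line 3: 13/16 of it earns 16.25.
Total value = 209.25.

209.25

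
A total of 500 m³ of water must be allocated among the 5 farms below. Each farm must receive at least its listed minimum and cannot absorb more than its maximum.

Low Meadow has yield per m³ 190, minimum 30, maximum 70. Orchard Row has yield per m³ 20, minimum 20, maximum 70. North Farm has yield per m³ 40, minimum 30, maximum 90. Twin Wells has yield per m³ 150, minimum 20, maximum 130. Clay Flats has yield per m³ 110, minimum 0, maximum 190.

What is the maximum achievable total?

57700

Meeting every minimum uses 30+20+30+20+0 = 100 m³, leaving 400.
Highest yield per m³ first: Low Meadow 190 > Twin Wells 150 > Clay Flats 110 > North Farm 40 > Orchard Row 20.
Low Meadow: +40 to 70 (cap) — 360 left.
Twin Wells takes 110 more to reach its cap of 130 — 250 left.
Clay Flats: +190 to 190 (cap) — 60 left.
North Farm: +60 to 90 (cap) — 0 left.
Total = 190×70 + 20×20 + 40×90 + 150×130 + 110×190 = 57700.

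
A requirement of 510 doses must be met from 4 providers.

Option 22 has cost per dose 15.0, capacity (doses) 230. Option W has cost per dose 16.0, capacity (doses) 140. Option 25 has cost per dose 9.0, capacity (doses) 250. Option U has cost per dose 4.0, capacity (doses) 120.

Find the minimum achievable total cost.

4830

Fill from the cheapest provider first.
Option U (4.0): use full 120 — 390 doses to go.
Option 25 (9.0): use full 250 — 140 doses to go.
Option 22 (15.0): take the remaining 140 — done.
Option W: unused.
Cost = 120×4.0 + 250×9.0 + 140×15.0 = 4830.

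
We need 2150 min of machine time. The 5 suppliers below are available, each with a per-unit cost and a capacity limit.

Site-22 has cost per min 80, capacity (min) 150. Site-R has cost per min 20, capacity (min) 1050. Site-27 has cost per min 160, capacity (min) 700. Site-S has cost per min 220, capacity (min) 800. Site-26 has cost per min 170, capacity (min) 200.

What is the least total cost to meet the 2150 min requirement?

190000

Use suppliers in increasing cost order.
Take 1050 from Site-R at 20 ; need 1100 more.
Site-22 (80): use full 150 ; 950 min to go.
Take 700 from Site-27 at 160 ; need 250 more.
Site-26 at 170: take all 200 min ; 50 still needed.
Site-S at 220: take 50 of its 800 ; requirement met.
Cost = 1050×20 + 150×80 + 700×160 + 200×170 + 50×220 = 190000.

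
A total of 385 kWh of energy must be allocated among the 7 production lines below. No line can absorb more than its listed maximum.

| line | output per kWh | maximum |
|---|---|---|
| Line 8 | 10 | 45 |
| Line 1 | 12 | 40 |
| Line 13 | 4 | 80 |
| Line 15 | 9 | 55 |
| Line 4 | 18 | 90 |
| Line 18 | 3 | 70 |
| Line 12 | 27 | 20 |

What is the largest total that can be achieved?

4070

Highest output per kWh first: Line 12 27 > Line 4 18 > Line 1 12 > Line 8 10 > Line 15 9 > Line 13 4 > Line 18 3.
Line 12: +20 to 20 (cap) ; 365 left.
Give Line 4 90 to hit its cap of 90 ; 275 left.
Line 1 takes 40 to reach its cap of 40 ; 235 left.
Line 8 takes 45 to reach its cap of 45 ; 190 left.
Give Line 15 55 to hit its cap of 55 ; 135 left.
Line 13: +80 to 80 (cap) ; 55 left.
Line 18: +55 (room for 70) → 55. Pool exhausted.
Total = 10×45 + 12×40 + 4×80 + 9×55 + 18×90 + 3×55 + 27×20 = 4070.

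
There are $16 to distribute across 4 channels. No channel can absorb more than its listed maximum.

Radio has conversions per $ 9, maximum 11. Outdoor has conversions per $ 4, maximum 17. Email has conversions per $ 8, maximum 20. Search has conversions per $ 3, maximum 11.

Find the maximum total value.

Order the channels by conversions per $: Radio 9 > Email 8 > Outdoor 4 > Search 3.
Radio takes 11 to reach its cap of 11 ; 5 left.
Only 5 left; Email takes them to reach 5.
Total = 9×11 + 8×5 = 139.

139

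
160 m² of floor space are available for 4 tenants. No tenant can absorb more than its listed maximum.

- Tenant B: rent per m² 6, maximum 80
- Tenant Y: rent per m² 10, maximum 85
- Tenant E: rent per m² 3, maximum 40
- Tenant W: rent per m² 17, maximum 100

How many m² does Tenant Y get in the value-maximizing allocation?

60

Rank by rent per m²: Tenant W 17 > Tenant Y 10 > Tenant B 6 > Tenant E 3.
Give Tenant W 100 to hit its cap of 100 — 60 left.
Tenant Y: +60 (room for 85) → 60. Pool exhausted.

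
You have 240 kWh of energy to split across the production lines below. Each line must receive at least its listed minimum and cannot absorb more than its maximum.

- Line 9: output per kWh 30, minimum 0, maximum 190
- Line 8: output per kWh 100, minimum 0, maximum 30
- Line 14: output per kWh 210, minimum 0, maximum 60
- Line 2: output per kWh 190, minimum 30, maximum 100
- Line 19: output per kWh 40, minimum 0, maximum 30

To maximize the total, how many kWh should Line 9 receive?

20

Meeting every minimum uses 0+0+0+30+0 = 30 kWh, leaving 210.
Order the production lines by output per kWh: Line 14 210 > Line 2 190 > Line 8 100 > Line 19 40 > Line 9 30.
Give Line 14 60 more to hit its cap of 60 ; 150 left.
Line 2 takes 70 more to reach its cap of 100 ; 80 left.
Give Line 8 30 more to hit its cap of 30 ; 50 left.
Line 19 takes 30 more to reach its cap of 30 ; 20 left.
Line 9 has room for 190 more but only 20 remain, so it gets 20.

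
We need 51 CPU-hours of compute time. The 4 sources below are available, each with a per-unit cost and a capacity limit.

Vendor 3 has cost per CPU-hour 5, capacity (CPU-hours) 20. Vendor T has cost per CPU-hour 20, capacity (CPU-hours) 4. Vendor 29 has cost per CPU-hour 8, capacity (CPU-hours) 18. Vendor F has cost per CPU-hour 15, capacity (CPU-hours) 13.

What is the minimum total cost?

439

Fill from the cheapest source first.
Take 20 from Vendor 3 at 5 — need 31 more.
Take 18 from Vendor 29 at 8 — need 13 more.
Vendor F (15): use full 13 — 0 CPU-hours to go.
Vendor T: unused.
Cost = 20×5 + 18×8 + 13×15 = 439.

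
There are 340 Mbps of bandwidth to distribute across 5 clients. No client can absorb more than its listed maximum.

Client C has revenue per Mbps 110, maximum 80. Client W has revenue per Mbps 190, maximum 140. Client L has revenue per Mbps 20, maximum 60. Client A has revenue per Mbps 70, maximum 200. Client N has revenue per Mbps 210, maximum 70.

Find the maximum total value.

53600

Rank by revenue per Mbps: Client N 210 > Client W 190 > Client C 110 > Client A 70 > Client L 20.
Give Client N 70 to hit its cap of 70 ; 270 left.
Give Client W 140 to hit its cap of 140 ; 130 left.
Client C: +80 to 80 (cap) ; 50 left.
Client A has room for 200 but only 50 remain, so it gets 50.
Total = 110×80 + 190×140 + 70×50 + 210×70 = 53600.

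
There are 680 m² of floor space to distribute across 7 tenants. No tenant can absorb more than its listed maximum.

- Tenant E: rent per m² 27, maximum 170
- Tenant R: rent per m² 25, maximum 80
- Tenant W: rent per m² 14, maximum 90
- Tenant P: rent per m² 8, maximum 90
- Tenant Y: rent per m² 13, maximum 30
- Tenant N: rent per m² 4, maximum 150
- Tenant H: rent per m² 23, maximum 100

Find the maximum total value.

11740

Highest rent per m² first: Tenant E 27 > Tenant R 25 > Tenant H 23 > Tenant W 14 > Tenant Y 13 > Tenant P 8 > Tenant N 4.
Tenant E: +170 to 170 (cap) → 510 left.
Give Tenant R 80 to hit its cap of 80 → 430 left.
Give Tenant H 100 to hit its cap of 100 → 330 left.
Tenant W: +90 to 90 (cap) → 240 left.
Tenant Y: +30 to 30 (cap) → 210 left.
Tenant P: +90 to 90 (cap) → 120 left.
Tenant N has room for 150 but only 120 remain, so it gets 120.
Total = 27×170 + 25×80 + 14×90 + 8×90 + 13×30 + 4×120 + 23×100 = 11740.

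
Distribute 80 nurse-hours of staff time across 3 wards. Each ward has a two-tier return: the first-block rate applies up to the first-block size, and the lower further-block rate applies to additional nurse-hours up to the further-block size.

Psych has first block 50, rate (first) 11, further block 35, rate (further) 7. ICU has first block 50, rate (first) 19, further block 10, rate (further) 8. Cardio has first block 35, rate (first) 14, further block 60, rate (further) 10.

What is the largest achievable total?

1370

Order all 6 blocks by rate: ICU/first 19 > Cardio/first 14 > Psych/first 11 > Cardio/second 10 > ICU/second 8 > Psych/second 7.
ICU/first (19): +50 ; 30 left.
Cardio/first: +30 of 35 at 14; pool empty.
Total = 19×50 + 14×30 = 1370.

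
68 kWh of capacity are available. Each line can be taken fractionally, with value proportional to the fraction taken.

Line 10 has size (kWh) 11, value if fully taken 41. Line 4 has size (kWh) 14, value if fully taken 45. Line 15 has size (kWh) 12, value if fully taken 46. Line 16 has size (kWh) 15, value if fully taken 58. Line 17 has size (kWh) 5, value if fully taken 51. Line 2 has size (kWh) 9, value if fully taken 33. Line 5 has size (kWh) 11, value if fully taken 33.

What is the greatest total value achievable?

280

Rank by value-to-size ratio: Line 17 51/5≈10.2, Line 16 58/15≈3.87, Line 15 46/12≈3.83, Line 10 41/11≈3.73, Line 2 33/9≈3.67, Line 4 45/14≈3.21, Line 5 33/11≈3.
Take all of Line 17 (5 kWh, value 51) → 63 kWh left.
Take all of Line 16 (15 kWh, value 58) → 48 kWh left.
All 12 kWh of Line 15 fit (value 46) → 36 remain.
All 11 kWh of Line 10 fit (value 41) → 25 remain.
Take all of Line 2 (9 kWh, value 33) → 16 kWh left.
Line 4: take in full, 14 kWh for value 45 → 2 left.
2 kWh left: a 2/11 share of Line 5 gives 33×2/11 = 6.
Total value = 280.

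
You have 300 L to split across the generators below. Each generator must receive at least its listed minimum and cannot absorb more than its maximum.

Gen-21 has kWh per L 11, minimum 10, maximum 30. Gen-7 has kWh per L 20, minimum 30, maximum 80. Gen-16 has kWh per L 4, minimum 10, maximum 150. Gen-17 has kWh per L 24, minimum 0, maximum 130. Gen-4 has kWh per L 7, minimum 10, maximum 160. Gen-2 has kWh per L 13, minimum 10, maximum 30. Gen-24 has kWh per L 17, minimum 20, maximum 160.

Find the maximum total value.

Meeting every minimum uses 10+30+10+0+10+10+20 = 90 L, leaving 210.
Highest kWh per L first: Gen-17 24 > Gen-7 20 > Gen-24 17 > Gen-2 13 > Gen-21 11 > Gen-4 7 > Gen-16 4.
Gen-17: +130 to 130 (cap) ; 80 left.
Gen-7: +50 to 80 (cap) ; 30 left.
Gen-24 has room for 140 more but only 30 remain, so it gets 50.
Total = 11×10 + 20×80 + 4×10 + 24×130 + 7×10 + 13×10 + 17×50 = 5920.

5920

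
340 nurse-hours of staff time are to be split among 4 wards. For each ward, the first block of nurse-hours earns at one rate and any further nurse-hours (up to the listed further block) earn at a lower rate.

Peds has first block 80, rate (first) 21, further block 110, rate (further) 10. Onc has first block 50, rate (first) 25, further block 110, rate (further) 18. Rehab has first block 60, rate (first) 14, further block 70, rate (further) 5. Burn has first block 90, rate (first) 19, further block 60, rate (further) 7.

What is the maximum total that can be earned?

Rank every tier by rate: Onc/tier1 25 > Peds/tier1 21 > Burn/tier1 19 > Onc/tier2 18 > Rehab/tier1 14 > Peds/tier2 10 > Burn/tier2 7 > Rehab/tier2 5.
Onc/tier1 (25): +50 ; 290 left.
Fill Peds tier1 block (80 at 21) ; 210 left.
Burn tier1 at 19: fill all 90 ; 120 left.
Fill Onc tier2 block (110 at 18) ; 10 left.
Rehab tier1 at 14: only 10 left, fill 10.
Total = 25×50 + 21×80 + 19×90 + 18×110 + 14×10 = 6760.

6760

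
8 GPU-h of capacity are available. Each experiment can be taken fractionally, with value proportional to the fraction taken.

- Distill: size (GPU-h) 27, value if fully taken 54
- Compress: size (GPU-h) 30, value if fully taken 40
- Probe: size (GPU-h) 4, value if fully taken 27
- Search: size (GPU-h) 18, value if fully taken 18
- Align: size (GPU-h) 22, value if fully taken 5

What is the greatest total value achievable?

Best value per unit of size first: Probe 27/4≈6.75, Distill 54/27≈2, Compress 40/30≈1.33, Search 18/18≈1, Align 5/22≈0.227.
All 4 GPU-h of Probe fit (value 27) ; 4 remain.
Fill the last 4 GPU-h with part of Distill: 4/27 of it earns 8.
Total value = 35.

35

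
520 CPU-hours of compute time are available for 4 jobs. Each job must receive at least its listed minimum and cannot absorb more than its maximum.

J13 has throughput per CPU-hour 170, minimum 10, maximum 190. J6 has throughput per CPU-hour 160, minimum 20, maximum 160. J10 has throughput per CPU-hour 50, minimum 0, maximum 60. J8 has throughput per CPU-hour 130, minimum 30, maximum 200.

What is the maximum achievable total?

80000

Meeting every minimum uses 10+20+0+30 = 60 CPU-hours, leaving 460.
Rank by throughput per CPU-hour: J13 170 > J6 160 > J8 130 > J10 50.
Give J13 180 more to hit its cap of 190 — 280 left.
J6 takes 140 more to reach its cap of 160 — 140 left.
Only 140 left; J8 takes them to reach 170.
Total = 170×190 + 160×160 + 130×170 = 80000.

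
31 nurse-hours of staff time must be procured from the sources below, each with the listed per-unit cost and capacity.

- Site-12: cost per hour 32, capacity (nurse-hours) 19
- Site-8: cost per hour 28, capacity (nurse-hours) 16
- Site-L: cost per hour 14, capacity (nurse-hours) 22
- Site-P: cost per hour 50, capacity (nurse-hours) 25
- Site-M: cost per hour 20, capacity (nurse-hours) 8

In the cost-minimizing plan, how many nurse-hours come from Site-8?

1

Cheapest first:
Site-L at 14: take all 22 nurse-hours — 9 still needed.
Site-M at 20: take all 8 nurse-hours — 1 still needed.
Site-8 at 28: take 1 of its 16 — requirement met.
Site-12, Site-P: unused.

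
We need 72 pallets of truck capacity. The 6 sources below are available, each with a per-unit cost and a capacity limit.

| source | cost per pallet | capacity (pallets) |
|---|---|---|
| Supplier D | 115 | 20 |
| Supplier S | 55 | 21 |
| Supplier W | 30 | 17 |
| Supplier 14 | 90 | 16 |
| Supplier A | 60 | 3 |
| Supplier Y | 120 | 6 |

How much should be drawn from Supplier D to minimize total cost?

Cheapest first:
Supplier W (30): use full 17 → 55 pallets to go.
Supplier S at 55: take all 21 pallets → 34 still needed.
Take 3 from Supplier A at 60 → need 31 more.
Supplier 14 at 90: take all 16 pallets → 15 still needed.
Take 15 from Supplier D at 115 to finish.
Supplier Y: unused.

15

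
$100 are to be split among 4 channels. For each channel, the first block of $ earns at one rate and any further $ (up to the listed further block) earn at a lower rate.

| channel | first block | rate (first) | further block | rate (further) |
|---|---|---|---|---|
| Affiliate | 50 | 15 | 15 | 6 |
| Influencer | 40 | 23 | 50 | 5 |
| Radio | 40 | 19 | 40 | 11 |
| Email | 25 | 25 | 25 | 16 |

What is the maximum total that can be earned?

2210

Order all 8 blocks by rate: Email/first 25 > Influencer/first 23 > Radio/first 19 > Email/second 16 > Affiliate/first 15 > Radio/second 11 > Affiliate/second 6 > Influencer/second 5.
Email/first (25): +25 — 75 left.
Influencer first at 23: fill all 40 — 35 left.
Radio/first: +35 of 40 at 19; pool empty.
Total = 25×25 + 23×40 + 19×35 = 2210.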